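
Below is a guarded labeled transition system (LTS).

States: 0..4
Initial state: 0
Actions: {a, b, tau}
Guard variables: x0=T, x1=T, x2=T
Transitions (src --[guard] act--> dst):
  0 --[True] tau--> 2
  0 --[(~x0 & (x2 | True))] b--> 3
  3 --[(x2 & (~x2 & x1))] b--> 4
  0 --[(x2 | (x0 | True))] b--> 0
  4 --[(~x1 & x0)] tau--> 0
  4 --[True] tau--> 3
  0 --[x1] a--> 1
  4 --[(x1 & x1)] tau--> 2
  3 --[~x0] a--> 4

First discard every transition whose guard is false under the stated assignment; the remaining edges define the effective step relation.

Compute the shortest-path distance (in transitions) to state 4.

Answer: UNREACHABLE

Trace:
Layered search for 4:
  depth 0: {0}
  depth 1: {1,2}
4 never appears.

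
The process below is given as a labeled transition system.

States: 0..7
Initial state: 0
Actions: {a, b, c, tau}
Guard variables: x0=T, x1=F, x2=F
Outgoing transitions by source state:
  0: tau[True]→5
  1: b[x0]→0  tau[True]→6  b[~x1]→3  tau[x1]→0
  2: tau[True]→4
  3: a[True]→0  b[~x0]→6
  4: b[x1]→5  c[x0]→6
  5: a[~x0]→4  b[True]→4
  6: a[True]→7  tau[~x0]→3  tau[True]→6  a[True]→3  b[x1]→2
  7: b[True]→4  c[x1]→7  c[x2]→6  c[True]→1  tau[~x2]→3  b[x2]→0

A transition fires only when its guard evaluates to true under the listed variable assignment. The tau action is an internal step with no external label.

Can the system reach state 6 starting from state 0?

After dropping false guards: 14 live edges.
L0 = {0}
L1 = {5}  now seen {0,5}
L2 = {4}  now seen {0,4,5}
L3 = {6}  now seen {0,4,5,6}
L4 = {3,7}  now seen {0,3,4,5,6,7}
L5 = {1}  now seen {0,1,3,4,5,6,7}
Reach set: {0,1,3,4,5,6,7}
trace reaching 6: tau·b·c

Answer: REACHABLE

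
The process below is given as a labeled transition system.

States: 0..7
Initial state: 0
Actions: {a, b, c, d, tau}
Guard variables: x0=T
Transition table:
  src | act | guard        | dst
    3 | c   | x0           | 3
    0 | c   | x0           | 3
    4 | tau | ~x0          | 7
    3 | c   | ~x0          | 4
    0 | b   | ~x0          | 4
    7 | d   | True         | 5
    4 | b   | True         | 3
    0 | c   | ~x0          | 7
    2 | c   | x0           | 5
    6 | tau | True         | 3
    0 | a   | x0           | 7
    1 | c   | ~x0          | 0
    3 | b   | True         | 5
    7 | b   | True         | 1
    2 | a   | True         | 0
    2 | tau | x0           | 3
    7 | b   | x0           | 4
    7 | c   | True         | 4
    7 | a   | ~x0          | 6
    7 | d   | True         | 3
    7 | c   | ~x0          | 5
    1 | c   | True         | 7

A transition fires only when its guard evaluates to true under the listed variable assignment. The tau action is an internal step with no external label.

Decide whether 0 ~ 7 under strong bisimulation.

Answer: NOT BISIMILAR

Analysis:
Bisimulation quotient by refinement:
  π0 = {{0,1,2,3,4,5,6,7}}
  π1 = {{0},{1},{2},{3},{4},{5},{6},{7}}
stable after 2 split(s): 8 block(s)
class of 0: {0}; class of 7: {7}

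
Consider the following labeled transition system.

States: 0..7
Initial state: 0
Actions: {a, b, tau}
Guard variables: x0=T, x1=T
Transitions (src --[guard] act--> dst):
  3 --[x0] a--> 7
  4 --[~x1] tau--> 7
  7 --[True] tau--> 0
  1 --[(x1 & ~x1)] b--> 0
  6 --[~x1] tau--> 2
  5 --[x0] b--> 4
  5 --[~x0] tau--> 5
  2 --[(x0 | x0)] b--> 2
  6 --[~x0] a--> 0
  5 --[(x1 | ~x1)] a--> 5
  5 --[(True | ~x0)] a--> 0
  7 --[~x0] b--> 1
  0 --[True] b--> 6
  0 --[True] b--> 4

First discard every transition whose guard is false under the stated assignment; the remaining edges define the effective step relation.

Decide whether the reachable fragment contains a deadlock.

Reach set: {0,4,6}
  0: b→4  b→6  [2 out]
  4: ∅  [no exit]
  6: ∅  [no exit]
trace reaching 4: b

Answer: DEADLOCK at state 4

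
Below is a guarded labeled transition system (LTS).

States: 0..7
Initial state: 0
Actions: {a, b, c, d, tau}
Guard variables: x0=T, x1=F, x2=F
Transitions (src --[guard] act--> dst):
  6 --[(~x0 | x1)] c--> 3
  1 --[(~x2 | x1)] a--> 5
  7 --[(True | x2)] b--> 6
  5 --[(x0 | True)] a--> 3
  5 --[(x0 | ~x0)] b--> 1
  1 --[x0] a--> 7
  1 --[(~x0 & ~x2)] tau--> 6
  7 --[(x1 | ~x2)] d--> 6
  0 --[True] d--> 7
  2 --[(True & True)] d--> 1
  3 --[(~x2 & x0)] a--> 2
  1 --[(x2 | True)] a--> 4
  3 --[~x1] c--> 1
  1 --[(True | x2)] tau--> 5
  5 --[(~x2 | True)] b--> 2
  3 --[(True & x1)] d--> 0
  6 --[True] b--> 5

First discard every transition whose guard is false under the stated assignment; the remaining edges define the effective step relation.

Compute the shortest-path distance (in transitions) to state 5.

Answer: 3

Analysis:
Breadth-first toward 5:
  depth 0: {0}
  depth 1: {7}
  depth 2: {6}
  depth 3: {5}
5 enters at depth 3; path d·b·b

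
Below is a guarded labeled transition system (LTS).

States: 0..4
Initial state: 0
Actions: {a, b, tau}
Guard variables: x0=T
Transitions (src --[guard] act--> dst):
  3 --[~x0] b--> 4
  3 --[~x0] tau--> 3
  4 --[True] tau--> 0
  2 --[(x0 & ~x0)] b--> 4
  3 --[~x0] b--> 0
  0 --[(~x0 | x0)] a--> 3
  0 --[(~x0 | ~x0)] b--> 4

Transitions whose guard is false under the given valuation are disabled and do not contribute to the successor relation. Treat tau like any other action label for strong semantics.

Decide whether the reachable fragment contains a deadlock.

Reach set: {0,3}
  0: a→3  [deg 1]
  3: ∅  [deadlock]
trace reaching 3: a

Answer: DEADLOCK at state 3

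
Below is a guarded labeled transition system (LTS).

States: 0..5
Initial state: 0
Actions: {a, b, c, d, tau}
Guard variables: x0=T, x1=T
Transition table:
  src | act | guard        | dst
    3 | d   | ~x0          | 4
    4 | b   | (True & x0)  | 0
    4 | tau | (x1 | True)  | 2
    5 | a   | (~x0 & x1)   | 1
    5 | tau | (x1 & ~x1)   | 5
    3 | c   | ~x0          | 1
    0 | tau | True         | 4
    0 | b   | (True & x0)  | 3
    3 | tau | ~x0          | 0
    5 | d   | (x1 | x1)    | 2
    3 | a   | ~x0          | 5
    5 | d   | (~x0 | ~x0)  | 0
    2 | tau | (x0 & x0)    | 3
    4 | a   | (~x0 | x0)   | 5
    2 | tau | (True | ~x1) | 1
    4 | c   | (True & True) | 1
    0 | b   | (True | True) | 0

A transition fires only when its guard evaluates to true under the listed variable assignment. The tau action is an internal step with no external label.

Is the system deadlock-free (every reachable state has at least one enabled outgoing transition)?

Reachable = {0,1,2,3,4,5}
  0: b→0  b→3  tau→4  [deg 3]
  1: ∅  [deadlock]
  2: tau→1  tau→3  [deg 2]
  3: ∅  [deadlock]
  4: a→5  b→0  c→1  tau→2  [deg 4]
  5: d→2  [deg 1]
witness 1: tau·c

Answer: DEADLOCK at state 1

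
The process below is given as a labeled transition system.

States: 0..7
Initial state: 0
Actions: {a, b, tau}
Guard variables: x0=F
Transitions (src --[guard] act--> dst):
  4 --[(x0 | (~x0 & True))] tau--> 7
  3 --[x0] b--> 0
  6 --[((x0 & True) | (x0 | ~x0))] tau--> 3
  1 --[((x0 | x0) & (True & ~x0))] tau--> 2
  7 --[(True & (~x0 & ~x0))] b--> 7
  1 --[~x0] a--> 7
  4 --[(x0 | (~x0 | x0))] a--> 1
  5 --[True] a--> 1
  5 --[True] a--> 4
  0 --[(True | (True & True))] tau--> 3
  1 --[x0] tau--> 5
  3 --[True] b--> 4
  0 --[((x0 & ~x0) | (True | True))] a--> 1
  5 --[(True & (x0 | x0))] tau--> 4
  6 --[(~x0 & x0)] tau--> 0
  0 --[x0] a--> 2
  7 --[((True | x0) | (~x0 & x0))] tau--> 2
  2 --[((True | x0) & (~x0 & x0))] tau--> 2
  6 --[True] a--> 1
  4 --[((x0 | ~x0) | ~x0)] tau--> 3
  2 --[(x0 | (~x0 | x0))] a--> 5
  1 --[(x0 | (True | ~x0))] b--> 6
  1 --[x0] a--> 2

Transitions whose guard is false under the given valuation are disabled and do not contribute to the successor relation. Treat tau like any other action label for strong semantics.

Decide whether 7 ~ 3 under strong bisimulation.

Refine partition for ~:
  round 0: {{0,1,2,3,4,5,6,7}}
  round 1: {{0,4,6},{1},{2,5},{3},{7}}
  round 2: {{0,6},{1},{2},{3},{4},{5},{7}}
Fixed point at round 3; 7 class(es).
[7]={7}  [3]={3}

Answer: NOT BISIMILAR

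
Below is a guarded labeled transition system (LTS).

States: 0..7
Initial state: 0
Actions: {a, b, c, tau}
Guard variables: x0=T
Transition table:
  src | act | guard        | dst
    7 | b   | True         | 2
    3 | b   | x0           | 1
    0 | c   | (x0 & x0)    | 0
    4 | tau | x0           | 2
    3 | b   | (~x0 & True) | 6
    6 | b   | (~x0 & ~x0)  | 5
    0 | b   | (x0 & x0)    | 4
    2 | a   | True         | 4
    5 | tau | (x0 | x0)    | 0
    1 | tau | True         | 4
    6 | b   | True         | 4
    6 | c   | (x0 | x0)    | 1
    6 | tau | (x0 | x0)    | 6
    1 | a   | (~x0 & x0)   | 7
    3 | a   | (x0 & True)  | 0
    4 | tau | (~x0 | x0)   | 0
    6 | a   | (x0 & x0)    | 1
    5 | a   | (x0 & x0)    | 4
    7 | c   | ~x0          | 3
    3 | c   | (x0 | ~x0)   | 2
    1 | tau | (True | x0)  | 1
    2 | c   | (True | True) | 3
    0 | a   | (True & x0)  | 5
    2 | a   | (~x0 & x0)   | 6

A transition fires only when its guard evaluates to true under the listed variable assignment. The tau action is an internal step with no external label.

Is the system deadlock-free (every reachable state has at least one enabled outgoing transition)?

R = {0,1,2,3,4,5}
  0: a→5  b→4  c→0  [deg 3]
  1: tau→1  tau→4  [deg 2]
  2: a→4  c→3  [deg 2]
  3: a→0  b→1  c→2  [deg 3]
  4: tau→0  tau→2  [deg 2]
  5: a→4  tau→0  [deg 2]

Answer: DEADLOCK-FREE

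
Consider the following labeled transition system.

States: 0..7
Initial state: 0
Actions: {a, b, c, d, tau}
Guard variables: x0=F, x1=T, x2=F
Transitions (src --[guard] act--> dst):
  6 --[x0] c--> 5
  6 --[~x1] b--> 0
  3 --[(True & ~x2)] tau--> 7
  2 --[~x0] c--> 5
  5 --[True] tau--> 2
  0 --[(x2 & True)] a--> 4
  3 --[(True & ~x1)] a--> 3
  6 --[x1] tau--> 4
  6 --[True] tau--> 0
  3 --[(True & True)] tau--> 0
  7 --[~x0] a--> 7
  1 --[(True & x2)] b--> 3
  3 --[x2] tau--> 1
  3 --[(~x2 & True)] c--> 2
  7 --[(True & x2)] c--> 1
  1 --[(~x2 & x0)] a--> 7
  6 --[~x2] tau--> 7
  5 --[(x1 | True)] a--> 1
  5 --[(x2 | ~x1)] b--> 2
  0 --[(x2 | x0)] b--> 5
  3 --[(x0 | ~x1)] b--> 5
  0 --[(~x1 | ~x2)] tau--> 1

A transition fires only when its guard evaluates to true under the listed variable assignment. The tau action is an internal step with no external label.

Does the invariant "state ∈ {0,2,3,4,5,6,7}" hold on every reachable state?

Allowed set {0,2,3,4,5,6,7}
Reach set: {0,1}
  0: safe
  1: VIOLATES
witness against invariant: tau → 1

Answer: INVARIANT VIOLATED at state 1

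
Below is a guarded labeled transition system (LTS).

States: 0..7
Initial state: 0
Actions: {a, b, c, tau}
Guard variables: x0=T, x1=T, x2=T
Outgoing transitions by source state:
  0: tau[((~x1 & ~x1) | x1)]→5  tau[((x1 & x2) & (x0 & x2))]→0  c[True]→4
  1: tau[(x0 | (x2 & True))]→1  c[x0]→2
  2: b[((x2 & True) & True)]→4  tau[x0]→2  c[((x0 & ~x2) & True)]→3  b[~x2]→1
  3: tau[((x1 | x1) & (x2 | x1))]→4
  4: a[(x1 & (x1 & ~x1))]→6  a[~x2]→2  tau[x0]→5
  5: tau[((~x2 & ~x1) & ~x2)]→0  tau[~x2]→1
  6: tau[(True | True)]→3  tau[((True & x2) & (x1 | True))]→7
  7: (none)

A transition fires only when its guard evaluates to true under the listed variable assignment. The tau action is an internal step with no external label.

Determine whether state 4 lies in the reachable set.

Answer: REACHABLE

Working:
After dropping false guards: 11 live edges.
L0 = {0}
L1 = {4,5}  total {0,4,5}
R = {0,4,5}
witness 4: c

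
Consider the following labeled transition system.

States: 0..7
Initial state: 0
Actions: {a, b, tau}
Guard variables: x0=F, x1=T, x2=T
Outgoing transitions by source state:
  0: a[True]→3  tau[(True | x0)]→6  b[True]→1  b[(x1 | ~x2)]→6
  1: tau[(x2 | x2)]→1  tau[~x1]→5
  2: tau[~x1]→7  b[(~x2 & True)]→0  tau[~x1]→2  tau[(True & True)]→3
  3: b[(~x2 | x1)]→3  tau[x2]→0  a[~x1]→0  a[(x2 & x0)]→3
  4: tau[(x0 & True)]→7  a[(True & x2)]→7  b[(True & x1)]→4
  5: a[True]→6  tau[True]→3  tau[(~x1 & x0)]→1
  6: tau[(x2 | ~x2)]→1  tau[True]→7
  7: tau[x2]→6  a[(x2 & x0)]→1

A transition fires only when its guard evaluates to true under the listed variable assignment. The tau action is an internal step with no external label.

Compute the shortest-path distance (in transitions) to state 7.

Breadth-first toward 7:
  L0 = {0}
  L1 = {1,3,6}
  L2 = {7}
7 enters at depth 2; path b·tau

Answer: 2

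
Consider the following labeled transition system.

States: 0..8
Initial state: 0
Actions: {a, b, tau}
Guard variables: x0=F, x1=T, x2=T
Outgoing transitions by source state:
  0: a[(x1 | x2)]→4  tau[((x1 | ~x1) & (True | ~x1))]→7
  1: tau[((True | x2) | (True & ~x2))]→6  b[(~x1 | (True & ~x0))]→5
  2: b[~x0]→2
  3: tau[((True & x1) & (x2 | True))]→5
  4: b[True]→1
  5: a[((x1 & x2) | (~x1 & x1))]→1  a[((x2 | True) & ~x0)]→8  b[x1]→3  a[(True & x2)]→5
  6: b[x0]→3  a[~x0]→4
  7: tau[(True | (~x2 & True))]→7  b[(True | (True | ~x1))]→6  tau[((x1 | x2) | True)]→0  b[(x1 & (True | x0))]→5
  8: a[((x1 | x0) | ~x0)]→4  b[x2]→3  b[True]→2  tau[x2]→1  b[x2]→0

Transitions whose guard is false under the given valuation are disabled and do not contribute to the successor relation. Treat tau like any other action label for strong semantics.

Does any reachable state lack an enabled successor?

R = {0,1,2,3,4,5,6,7,8}
  0: a→4  tau→7  [2 exit(s)]
  1: b→5  tau→6  [2 exit(s)]
  2: b→2  [1 exit(s)]
  3: tau→5  [1 exit(s)]
  4: b→1  [1 exit(s)]
  5: a→1  a→5  a→8  b→3  [4 exit(s)]
  6: a→4  [1 exit(s)]
  7: b→5  b→6  tau→0  tau→7  [4 exit(s)]
  8: a→4  b→0  b→2  b→3  tau→1  [5 exit(s)]

Answer: DEADLOCK-FREE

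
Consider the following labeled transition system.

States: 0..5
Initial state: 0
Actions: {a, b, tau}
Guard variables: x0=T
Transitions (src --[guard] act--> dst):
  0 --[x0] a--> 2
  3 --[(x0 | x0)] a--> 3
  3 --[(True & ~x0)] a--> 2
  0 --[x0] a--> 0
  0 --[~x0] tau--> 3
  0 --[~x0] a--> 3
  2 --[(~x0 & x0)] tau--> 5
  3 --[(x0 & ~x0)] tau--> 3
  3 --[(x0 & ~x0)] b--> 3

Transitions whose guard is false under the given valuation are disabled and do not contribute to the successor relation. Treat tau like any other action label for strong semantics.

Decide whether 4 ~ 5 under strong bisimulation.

Answer: BISIMILAR

Trace:
Refine partition for ~:
  π0 = {{0,1,2,3,4,5}}
  π1 = {{0,3},{1,2,4,5}}
  π2 = {{0},{1,2,4,5},{3}}
Fixed point at round 3; 3 class(es).
class of 4: {1,2,4,5}; class of 5: {1,2,4,5}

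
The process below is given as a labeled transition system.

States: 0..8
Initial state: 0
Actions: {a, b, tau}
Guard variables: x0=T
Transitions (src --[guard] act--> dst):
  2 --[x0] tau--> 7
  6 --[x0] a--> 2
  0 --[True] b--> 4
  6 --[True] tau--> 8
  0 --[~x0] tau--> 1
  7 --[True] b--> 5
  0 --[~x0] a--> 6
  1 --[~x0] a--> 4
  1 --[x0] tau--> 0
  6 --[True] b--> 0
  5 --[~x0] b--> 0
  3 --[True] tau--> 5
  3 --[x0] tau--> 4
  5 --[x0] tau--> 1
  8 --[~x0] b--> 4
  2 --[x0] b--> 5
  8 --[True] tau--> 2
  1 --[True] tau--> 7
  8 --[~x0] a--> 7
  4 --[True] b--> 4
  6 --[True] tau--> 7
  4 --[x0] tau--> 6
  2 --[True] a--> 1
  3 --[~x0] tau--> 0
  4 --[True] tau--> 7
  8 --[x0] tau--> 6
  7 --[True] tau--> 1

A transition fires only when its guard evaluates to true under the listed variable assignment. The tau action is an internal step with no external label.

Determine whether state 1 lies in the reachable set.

Answer: REACHABLE

Working:
After dropping false guards: 20 live edges.
L0 = {0}
L1 = {4}  now seen {0,4}
L2 = {6,7}  now seen {0,4,6,7}
L3 = {1,2,5,8}  now seen {0,1,2,4,5,6,7,8}
Reach set: {0,1,2,4,5,6,7,8}
trace reaching 1: b·tau·tau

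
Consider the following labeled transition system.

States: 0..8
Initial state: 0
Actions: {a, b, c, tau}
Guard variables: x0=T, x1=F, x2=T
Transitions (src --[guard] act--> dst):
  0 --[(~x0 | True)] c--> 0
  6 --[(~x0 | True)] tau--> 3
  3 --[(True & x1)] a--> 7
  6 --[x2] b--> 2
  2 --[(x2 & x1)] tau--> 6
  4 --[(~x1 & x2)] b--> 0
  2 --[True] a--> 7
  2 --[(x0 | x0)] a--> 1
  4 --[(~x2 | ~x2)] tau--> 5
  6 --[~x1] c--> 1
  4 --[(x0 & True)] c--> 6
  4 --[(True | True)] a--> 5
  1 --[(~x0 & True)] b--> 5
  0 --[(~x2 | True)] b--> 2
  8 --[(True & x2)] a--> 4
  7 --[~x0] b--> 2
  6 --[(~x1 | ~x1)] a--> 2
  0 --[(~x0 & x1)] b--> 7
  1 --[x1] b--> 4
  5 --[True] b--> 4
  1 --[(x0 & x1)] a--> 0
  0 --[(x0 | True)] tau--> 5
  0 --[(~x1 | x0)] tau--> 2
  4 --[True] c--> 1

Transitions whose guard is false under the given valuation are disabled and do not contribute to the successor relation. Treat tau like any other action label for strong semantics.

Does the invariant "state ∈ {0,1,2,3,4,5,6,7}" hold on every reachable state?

Answer: INVARIANT HOLDS

Analysis:
Safe = {0,1,2,3,4,5,6,7}
Reach set: {0,1,2,3,4,5,6,7}
  0: safe
  1: safe
  2: safe
  3: safe
  4: safe
  5: safe
  6: safe
  7: safe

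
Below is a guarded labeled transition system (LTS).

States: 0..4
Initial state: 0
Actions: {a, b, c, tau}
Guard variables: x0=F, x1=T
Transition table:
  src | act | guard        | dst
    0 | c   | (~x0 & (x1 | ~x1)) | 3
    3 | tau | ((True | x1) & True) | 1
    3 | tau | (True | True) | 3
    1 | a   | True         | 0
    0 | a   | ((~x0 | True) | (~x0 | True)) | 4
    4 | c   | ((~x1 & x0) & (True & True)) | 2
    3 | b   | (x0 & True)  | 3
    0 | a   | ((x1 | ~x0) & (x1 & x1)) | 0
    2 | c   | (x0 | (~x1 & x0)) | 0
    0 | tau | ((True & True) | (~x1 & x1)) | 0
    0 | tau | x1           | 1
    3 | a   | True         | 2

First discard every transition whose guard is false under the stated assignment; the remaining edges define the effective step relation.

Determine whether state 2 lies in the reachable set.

After dropping false guards: 9 live edges.
Layer 0: {0}
Layer 1: {1,3,4}  total {0,1,3,4}
Layer 2: {2}  total {0,1,2,3,4}
Reachable = {0,1,2,3,4}
trace reaching 2: c·a

Answer: REACHABLE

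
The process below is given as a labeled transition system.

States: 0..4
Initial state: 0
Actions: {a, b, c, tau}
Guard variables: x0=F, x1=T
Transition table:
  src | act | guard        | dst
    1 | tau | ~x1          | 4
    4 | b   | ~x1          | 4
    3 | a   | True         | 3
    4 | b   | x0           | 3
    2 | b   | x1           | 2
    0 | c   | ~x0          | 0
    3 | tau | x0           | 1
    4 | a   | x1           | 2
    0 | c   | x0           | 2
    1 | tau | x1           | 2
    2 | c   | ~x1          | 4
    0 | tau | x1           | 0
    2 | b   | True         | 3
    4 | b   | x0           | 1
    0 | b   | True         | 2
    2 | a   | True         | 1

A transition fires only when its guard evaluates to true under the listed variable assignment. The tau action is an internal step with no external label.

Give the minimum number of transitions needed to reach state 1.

Answer: 2

Working:
Layered search for 1:
  L0 = {0}
  L1 = {2}
  L2 = {1,3}
first hit 1 at d=2 via b·a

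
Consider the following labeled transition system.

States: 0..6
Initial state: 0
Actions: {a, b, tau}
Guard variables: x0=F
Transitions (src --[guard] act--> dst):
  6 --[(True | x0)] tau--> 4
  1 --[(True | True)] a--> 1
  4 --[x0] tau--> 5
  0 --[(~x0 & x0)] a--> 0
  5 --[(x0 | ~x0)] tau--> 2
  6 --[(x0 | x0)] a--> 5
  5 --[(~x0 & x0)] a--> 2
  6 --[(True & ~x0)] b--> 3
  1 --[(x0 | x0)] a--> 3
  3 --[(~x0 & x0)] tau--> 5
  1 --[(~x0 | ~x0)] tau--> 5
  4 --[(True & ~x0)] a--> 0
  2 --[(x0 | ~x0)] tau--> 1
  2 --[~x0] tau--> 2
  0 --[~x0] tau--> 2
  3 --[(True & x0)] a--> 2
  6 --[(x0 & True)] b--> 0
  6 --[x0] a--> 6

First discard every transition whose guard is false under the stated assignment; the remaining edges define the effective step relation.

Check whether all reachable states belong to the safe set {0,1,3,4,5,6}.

Allowed set {0,1,3,4,5,6}
Reach set: {0,1,2,5}
  0: safe
  1: safe
  2: ✗ unsafe
  5: safe
counterexample path to 2: tau

Answer: INVARIANT VIOLATED at state 2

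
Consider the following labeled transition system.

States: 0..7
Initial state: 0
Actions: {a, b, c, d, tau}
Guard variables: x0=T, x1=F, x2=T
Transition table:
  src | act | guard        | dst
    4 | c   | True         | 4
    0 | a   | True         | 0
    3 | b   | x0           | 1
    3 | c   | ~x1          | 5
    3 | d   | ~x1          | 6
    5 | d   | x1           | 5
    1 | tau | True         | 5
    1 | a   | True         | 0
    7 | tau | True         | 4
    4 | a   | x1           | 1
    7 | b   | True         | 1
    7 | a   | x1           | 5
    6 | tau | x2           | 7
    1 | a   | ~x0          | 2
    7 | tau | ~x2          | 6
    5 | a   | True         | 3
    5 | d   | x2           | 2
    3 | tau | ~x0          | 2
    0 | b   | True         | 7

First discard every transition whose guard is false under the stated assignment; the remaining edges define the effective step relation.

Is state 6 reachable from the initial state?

Answer: REACHABLE

Analysis:
Guard filter leaves 13 enabled edge(s).
depth 0: {0}
depth 1: {7}  total {0,7}
depth 2: {1,4}  total {0,1,4,7}
depth 3: {5}  total {0,1,4,5,7}
depth 4: {2,3}  total {0,1,2,3,4,5,7}
depth 5: {6}  total {0,1,2,3,4,5,6,7}
Reachable = {0,1,2,3,4,5,6,7}
trace reaching 6: b·b·tau·a·d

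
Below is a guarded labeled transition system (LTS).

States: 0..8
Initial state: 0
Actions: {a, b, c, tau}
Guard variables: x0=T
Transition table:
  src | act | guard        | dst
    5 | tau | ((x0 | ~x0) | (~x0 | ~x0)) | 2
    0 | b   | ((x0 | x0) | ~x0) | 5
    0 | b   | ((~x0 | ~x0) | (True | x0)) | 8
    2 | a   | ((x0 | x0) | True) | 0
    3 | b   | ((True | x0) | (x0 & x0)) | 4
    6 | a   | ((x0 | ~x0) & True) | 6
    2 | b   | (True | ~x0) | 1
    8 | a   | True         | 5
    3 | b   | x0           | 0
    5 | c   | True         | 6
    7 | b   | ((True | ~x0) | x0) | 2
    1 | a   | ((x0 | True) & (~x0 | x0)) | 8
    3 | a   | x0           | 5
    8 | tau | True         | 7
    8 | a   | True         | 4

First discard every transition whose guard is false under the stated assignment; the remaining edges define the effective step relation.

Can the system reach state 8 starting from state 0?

Answer: REACHABLE

Analysis:
Guard filter leaves 15 enabled edge(s).
depth 0: {0}
depth 1: {5,8}  cumulative {0,5,8}
depth 2: {2,4,6,7}  cumulative {0,2,4,5,6,7,8}
depth 3: {1}  cumulative {0,1,2,4,5,6,7,8}
R = {0,1,2,4,5,6,7,8}
witness 8: b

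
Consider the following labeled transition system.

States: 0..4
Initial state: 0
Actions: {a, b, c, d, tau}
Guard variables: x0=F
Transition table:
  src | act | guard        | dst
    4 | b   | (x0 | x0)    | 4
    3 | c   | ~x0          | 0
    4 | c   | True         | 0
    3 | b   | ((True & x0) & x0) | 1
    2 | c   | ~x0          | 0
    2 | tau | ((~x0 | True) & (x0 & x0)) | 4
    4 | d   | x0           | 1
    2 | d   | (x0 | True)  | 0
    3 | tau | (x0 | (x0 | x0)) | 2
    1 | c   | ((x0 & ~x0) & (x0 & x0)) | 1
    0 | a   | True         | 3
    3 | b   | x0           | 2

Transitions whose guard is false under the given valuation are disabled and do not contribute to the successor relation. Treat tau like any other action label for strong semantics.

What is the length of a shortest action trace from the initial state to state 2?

Answer: UNREACHABLE

Working:
Layered search for 2:
  L0 = {0}
  L1 = {3}
2 never appears.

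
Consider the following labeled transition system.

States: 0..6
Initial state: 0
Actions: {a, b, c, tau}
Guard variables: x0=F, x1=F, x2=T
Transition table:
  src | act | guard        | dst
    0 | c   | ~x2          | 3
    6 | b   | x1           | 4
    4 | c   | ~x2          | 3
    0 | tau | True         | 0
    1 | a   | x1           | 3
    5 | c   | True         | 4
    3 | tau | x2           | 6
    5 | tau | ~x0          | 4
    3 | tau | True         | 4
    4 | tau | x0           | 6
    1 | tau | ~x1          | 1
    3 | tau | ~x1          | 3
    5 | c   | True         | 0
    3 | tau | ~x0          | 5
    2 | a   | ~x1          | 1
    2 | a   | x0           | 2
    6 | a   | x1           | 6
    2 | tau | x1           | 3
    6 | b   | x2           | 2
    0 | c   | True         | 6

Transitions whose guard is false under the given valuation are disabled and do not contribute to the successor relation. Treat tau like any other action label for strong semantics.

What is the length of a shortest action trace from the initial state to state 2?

Layered search for 2:
  Layer 0: {0}
  Layer 1: {6}
  Layer 2: {2}
depth(2)=2, e.g. c·b

Answer: 2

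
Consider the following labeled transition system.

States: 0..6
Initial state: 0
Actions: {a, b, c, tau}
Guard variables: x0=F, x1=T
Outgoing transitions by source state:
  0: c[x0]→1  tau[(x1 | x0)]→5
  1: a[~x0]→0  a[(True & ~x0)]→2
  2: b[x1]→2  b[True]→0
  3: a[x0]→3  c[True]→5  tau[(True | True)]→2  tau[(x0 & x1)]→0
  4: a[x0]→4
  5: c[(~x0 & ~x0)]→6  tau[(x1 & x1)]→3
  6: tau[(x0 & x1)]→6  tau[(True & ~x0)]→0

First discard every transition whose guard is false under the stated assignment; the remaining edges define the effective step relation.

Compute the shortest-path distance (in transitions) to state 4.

Answer: UNREACHABLE

Trace:
BFS to 4:
  L0 = {0}
  L1 = {5}
  L2 = {3,6}
  L3 = {2}
4 never appears.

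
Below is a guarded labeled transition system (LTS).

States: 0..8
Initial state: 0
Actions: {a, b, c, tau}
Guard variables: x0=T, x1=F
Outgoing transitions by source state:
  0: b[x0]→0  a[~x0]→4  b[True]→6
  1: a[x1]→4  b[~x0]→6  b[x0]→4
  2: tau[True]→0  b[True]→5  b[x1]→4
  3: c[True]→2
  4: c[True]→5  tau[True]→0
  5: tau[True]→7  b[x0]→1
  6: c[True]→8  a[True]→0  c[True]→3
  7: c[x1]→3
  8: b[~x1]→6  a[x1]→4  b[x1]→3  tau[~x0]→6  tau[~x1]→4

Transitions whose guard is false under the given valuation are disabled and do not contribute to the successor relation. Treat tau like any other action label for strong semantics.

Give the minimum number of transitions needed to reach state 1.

Answer: 5

Analysis:
BFS to 1:
  L0 = {0}
  L1 = {6}
  L2 = {3,8}
  L3 = {2,4}
  L4 = {5}
  L5 = {1,7}
depth(1)=5, e.g. b·c·c·b·b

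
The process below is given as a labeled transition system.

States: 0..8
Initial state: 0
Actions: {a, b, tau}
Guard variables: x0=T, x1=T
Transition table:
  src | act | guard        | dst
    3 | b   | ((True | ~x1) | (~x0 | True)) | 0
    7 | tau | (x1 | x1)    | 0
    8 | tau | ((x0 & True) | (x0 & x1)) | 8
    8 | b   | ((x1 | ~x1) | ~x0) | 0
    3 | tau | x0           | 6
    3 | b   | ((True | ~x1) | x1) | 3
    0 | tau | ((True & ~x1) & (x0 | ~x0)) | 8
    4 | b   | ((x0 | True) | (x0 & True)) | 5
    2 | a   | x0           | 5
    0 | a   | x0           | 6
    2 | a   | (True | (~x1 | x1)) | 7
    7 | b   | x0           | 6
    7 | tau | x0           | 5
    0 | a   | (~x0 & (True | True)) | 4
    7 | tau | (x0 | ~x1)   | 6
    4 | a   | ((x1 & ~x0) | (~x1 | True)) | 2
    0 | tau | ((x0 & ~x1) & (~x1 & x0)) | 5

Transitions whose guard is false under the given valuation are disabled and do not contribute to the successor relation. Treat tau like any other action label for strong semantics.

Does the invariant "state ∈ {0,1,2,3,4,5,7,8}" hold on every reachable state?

Allowed set {0,1,2,3,4,5,7,8}
Reach set: {0,6}
  0: safe
  6: ✗ unsafe
witness against invariant: a → 6

Answer: INVARIANT VIOLATED at state 6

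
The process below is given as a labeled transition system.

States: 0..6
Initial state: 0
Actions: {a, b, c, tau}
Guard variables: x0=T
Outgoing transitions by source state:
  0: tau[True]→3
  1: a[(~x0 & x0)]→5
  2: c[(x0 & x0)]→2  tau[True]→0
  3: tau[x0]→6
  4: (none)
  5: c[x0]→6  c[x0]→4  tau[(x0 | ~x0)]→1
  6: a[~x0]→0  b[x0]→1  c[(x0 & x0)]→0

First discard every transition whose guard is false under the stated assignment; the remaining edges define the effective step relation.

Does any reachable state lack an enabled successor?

Answer: DEADLOCK at state 1

Working:
Reach set: {0,1,3,6}
  0: tau→3  [deg 1]
  1: ∅  [deadlock]
  3: tau→6  [deg 1]
  6: b→1  c→0  [deg 2]
witness 1: tau·tau·b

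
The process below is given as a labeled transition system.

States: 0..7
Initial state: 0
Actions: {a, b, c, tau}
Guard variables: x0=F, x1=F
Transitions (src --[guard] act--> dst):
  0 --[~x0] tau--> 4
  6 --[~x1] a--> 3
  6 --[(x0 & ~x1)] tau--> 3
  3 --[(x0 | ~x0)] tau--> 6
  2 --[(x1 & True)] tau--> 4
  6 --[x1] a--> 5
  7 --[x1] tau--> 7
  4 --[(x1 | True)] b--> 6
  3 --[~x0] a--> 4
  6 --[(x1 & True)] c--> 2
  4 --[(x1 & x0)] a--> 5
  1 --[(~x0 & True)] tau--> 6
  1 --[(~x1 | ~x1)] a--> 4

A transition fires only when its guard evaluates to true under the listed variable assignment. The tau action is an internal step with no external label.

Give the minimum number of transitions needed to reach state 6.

Answer: 2

Analysis:
Layered search for 6:
  depth 0: {0}
  depth 1: {4}
  depth 2: {6}
6 enters at depth 2; path tau·b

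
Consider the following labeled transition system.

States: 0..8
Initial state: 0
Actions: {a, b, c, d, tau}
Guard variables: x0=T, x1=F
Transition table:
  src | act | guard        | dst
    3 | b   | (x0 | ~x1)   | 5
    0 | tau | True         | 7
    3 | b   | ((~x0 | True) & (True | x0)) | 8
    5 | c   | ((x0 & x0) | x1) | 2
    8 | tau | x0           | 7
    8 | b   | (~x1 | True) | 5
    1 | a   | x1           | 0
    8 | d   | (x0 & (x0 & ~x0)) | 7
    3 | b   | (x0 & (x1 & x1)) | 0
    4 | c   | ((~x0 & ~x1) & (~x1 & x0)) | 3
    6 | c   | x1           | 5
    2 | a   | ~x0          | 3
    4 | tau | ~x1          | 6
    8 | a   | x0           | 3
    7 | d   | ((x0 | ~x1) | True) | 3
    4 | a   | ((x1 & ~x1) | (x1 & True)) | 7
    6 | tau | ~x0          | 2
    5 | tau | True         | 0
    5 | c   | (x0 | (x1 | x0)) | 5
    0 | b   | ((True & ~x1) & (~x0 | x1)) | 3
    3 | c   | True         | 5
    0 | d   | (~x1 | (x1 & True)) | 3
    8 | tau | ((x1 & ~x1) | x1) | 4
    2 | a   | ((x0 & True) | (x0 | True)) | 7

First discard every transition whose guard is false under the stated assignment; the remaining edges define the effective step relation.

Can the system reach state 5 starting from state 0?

Answer: REACHABLE

Trace:
14 transition(s) survive guard evaluation.
depth 0: {0}
depth 1: {3,7}  total {0,3,7}
depth 2: {5,8}  total {0,3,5,7,8}
depth 3: {2}  total {0,2,3,5,7,8}
R = {0,2,3,5,7,8}
witness 5: d·b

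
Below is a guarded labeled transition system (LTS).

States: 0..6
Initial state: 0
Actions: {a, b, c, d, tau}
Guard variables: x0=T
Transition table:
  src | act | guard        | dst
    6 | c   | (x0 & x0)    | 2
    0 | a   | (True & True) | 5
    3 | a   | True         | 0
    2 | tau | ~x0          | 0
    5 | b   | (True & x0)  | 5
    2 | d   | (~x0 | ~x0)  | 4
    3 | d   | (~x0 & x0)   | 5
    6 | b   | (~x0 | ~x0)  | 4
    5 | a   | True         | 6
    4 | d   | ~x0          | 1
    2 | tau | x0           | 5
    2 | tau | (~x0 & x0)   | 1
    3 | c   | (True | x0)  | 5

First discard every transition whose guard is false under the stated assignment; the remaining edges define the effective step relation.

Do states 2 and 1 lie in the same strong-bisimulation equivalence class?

Bisimulation quotient by refinement:
  round 0: {{0,1,2,3,4,5,6}}
  round 1: {{0},{1,4},{2},{3},{5},{6}}
6 equivalence class(es) (converged in 2)
[2]={2}  [1]={1,4}

Answer: NOT BISIMILAR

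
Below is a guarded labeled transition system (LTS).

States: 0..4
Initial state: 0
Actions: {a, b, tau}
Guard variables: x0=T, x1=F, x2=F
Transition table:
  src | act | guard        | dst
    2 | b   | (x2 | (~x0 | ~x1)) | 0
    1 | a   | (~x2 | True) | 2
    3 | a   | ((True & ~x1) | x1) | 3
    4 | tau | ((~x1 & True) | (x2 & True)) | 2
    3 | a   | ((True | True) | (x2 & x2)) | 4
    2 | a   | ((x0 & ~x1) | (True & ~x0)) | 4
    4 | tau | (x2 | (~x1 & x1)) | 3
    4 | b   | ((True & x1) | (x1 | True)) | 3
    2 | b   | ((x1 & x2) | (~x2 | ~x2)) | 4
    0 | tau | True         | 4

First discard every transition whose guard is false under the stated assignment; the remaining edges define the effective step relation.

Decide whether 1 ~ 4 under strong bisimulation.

Bisimulation quotient by refinement:
  π0 = {{0,1,2,3,4}}
  π1 = {{0},{1,3},{2},{4}}
  π2 = {{0},{1},{2},{3},{4}}
stable after 3 split(s): 5 block(s)
[1]={1}  [4]={4}

Answer: NOT BISIMILAR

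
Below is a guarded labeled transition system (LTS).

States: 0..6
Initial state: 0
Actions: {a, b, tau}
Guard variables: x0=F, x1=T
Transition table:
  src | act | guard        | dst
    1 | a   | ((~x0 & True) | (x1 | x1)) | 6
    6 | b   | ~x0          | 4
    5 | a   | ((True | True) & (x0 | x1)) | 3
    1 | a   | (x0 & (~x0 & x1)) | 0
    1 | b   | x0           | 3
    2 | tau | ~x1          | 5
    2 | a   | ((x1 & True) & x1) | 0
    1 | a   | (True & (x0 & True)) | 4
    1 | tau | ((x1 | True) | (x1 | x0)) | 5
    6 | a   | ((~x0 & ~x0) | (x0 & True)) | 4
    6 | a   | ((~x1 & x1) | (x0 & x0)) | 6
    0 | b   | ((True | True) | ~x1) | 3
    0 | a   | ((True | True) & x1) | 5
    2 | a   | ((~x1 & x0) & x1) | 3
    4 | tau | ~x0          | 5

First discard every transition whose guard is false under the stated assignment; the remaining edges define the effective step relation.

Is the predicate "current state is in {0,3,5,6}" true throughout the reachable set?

Answer: INVARIANT HOLDS

Trace:
Inv-set: {0,3,5,6}
Reachable = {0,3,5}
  0: ok
  3: ok
  5: ok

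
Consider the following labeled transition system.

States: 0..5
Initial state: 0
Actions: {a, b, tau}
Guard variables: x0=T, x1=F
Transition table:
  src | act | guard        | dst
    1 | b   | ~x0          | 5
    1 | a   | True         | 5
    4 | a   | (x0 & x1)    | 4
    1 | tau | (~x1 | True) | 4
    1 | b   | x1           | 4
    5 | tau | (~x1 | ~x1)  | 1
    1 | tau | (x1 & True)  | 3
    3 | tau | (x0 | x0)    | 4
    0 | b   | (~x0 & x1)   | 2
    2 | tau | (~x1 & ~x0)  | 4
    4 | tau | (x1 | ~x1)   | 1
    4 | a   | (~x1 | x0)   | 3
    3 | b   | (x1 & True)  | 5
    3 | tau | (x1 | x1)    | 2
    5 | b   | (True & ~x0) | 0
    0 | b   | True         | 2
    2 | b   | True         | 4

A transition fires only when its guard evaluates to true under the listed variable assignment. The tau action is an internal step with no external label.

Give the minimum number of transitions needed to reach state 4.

Answer: 2

Working:
Layered search for 4:
  L0 = {0}
  L1 = {2}
  L2 = {4}
first hit 4 at d=2 via b·b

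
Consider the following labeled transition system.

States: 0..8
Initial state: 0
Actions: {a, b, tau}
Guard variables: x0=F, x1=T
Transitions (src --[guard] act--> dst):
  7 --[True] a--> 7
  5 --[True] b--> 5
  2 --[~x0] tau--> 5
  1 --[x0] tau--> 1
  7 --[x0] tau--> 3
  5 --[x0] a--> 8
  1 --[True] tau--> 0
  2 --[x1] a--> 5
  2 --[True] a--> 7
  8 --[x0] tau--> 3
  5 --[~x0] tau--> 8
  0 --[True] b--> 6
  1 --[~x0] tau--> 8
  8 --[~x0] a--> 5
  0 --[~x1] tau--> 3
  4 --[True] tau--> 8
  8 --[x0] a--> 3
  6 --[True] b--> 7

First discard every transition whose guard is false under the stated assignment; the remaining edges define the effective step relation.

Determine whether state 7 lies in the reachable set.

Answer: REACHABLE

Working:
12 transition(s) survive guard evaluation.
Layer 0: {0}
Layer 1: {6}  now seen {0,6}
Layer 2: {7}  now seen {0,6,7}
Reachable = {0,6,7}
trace reaching 7: b·b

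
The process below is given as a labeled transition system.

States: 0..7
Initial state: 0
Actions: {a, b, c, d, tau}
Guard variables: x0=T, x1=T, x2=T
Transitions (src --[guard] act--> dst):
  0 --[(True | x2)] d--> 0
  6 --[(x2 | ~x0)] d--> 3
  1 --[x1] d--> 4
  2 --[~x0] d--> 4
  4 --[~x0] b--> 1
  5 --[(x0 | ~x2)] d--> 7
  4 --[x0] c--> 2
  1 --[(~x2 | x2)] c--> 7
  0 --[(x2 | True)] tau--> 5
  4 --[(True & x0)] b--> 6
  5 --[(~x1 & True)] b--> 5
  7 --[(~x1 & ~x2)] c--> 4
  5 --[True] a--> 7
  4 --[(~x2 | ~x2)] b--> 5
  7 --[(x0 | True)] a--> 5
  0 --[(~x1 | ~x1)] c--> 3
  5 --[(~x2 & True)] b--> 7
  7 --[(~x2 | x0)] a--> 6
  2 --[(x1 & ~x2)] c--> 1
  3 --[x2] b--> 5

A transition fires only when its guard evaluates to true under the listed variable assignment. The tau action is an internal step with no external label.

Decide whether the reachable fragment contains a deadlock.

Reach set: {0,3,5,6,7}
  0: d→0  tau→5  [deg 2]
  3: b→5  [deg 1]
  5: a→7  d→7  [deg 2]
  6: d→3  [deg 1]
  7: a→5  a→6  [deg 2]

Answer: DEADLOCK-FREE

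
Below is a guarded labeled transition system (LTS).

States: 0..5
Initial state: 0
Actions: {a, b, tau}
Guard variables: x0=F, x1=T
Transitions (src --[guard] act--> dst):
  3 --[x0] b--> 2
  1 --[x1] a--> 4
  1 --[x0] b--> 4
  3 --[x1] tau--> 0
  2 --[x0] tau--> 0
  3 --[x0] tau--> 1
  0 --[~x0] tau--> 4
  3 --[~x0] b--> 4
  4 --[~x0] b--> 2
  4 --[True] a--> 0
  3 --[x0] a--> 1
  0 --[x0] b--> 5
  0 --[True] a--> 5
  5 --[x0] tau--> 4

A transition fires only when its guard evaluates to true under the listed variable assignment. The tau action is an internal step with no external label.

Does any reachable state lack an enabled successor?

Answer: DEADLOCK at state 2

Working:
R = {0,2,4,5}
  0: a→5  tau→4  [2 exit(s)]
  2: ∅  [deadlock]
  4: a→0  b→2  [2 exit(s)]
  5: ∅  [deadlock]
Path to 2: tau·b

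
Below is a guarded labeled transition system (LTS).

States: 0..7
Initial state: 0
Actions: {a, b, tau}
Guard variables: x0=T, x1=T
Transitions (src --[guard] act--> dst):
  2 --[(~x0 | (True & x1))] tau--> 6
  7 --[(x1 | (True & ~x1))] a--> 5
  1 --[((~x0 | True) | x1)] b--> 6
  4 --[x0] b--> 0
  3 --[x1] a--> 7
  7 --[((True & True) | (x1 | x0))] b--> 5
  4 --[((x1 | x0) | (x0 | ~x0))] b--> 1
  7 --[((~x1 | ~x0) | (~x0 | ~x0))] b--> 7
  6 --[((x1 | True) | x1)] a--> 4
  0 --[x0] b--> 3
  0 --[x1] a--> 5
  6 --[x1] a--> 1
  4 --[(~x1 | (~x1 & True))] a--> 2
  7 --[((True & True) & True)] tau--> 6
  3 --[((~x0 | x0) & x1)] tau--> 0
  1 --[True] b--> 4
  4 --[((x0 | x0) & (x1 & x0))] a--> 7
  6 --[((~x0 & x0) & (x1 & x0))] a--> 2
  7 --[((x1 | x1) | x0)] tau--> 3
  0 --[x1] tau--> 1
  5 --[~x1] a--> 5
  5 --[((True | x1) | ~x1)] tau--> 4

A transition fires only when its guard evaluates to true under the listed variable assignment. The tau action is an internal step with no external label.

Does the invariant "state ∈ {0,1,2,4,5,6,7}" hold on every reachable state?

Inv-set: {0,1,2,4,5,6,7}
R = {0,1,3,4,5,6,7}
  0: ok
  1: ok
  3: ✗ unsafe
  4: ok
  5: ok
  6: ok
  7: ok
reach 3 via b — violates

Answer: INVARIANT VIOLATED at state 3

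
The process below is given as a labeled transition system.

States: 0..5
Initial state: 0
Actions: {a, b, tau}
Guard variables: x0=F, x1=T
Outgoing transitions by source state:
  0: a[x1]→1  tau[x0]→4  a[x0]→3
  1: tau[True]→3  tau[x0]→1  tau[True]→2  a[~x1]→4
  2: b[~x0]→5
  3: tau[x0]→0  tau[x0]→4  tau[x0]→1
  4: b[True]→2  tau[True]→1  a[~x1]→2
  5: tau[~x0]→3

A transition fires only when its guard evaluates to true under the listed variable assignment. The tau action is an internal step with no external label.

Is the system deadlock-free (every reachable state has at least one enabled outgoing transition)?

Reachable = {0,1,2,3,5}
  0: a→1  [1 exit(s)]
  1: tau→2  tau→3  [2 exit(s)]
  2: b→5  [1 exit(s)]
  3: ∅  [deadlock]
  5: tau→3  [1 exit(s)]
trace reaching 3: a·tau

Answer: DEADLOCK at state 3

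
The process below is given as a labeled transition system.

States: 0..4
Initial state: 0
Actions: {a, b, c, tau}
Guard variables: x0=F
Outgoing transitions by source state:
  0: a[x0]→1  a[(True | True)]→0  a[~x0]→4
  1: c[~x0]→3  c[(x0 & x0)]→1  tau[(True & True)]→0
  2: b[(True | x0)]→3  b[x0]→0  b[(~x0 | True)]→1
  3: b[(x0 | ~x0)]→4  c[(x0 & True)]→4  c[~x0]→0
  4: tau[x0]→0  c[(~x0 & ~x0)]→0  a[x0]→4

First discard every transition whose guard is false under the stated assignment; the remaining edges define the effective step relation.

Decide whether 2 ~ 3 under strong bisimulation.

Bisimulation quotient by refinement:
  π0 = {{0,1,2,3,4}}
  π1 = {{0},{1},{2},{3},{4}}
stable after 2 split(s): 5 block(s)
[2]={2}  [3]={3}

Answer: NOT BISIMILAR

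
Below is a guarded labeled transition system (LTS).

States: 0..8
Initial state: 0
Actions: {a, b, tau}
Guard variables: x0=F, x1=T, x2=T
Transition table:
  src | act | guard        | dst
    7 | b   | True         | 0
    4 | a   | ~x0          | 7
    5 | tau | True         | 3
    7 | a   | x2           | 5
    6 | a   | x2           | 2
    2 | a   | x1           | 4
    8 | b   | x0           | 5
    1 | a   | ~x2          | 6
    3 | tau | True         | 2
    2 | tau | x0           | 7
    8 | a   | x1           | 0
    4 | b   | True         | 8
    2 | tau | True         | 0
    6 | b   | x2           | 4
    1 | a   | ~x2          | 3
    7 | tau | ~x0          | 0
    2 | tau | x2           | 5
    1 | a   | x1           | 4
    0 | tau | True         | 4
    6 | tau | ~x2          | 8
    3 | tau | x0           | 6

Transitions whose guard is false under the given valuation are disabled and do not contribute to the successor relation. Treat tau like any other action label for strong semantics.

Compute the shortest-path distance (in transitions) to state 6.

Breadth-first toward 6:
  Layer 0: {0}
  Layer 1: {4}
  Layer 2: {7,8}
  Layer 3: {5}
  Layer 4: {3}
  Layer 5: {2}
6 never appears.

Answer: UNREACHABLE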